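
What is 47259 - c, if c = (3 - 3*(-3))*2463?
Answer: 17703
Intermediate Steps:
c = 29556 (c = (3 + 9)*2463 = 12*2463 = 29556)
47259 - c = 47259 - 1*29556 = 47259 - 29556 = 17703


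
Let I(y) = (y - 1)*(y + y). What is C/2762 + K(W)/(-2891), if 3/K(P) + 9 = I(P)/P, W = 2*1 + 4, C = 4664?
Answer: 6737669/3992471 ≈ 1.6876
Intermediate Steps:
I(y) = 2*y*(-1 + y) (I(y) = (-1 + y)*(2*y) = 2*y*(-1 + y))
W = 6 (W = 2 + 4 = 6)
K(P) = 3/(-11 + 2*P) (K(P) = 3/(-9 + (2*P*(-1 + P))/P) = 3/(-9 + (-2 + 2*P)) = 3/(-11 + 2*P))
C/2762 + K(W)/(-2891) = 4664/2762 + (3/(-11 + 2*6))/(-2891) = 4664*(1/2762) + (3/(-11 + 12))*(-1/2891) = 2332/1381 + (3/1)*(-1/2891) = 2332/1381 + (3*1)*(-1/2891) = 2332/1381 + 3*(-1/2891) = 2332/1381 - 3/2891 = 6737669/3992471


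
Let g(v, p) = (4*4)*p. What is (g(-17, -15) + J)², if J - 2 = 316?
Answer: 6084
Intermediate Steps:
J = 318 (J = 2 + 316 = 318)
g(v, p) = 16*p
(g(-17, -15) + J)² = (16*(-15) + 318)² = (-240 + 318)² = 78² = 6084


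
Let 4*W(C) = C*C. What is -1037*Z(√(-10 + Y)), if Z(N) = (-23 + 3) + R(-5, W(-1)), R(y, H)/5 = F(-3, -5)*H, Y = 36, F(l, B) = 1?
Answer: 77775/4 ≈ 19444.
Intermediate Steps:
W(C) = C²/4 (W(C) = (C*C)/4 = C²/4)
R(y, H) = 5*H (R(y, H) = 5*(1*H) = 5*H)
Z(N) = -75/4 (Z(N) = (-23 + 3) + 5*((¼)*(-1)²) = -20 + 5*((¼)*1) = -20 + 5*(¼) = -20 + 5/4 = -75/4)
-1037*Z(√(-10 + Y)) = -1037*(-75/4) = 77775/4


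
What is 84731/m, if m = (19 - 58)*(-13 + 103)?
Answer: -84731/3510 ≈ -24.140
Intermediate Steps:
m = -3510 (m = -39*90 = -3510)
84731/m = 84731/(-3510) = 84731*(-1/3510) = -84731/3510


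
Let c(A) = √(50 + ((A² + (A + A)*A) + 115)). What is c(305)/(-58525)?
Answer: -2*√69810/58525 ≈ -0.0090292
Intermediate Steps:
c(A) = √(165 + 3*A²) (c(A) = √(50 + ((A² + (2*A)*A) + 115)) = √(50 + ((A² + 2*A²) + 115)) = √(50 + (3*A² + 115)) = √(50 + (115 + 3*A²)) = √(165 + 3*A²))
c(305)/(-58525) = √(165 + 3*305²)/(-58525) = √(165 + 3*93025)*(-1/58525) = √(165 + 279075)*(-1/58525) = √279240*(-1/58525) = (2*√69810)*(-1/58525) = -2*√69810/58525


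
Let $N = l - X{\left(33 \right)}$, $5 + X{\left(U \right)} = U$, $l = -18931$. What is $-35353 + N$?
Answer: $-54312$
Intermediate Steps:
$X{\left(U \right)} = -5 + U$
$N = -18959$ ($N = -18931 - \left(-5 + 33\right) = -18931 - 28 = -18959$)
$-35353 + N = -35353 - 18959 = -54312$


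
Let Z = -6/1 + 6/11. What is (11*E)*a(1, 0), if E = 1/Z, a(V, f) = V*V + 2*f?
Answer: -121/60 ≈ -2.0167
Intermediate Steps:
Z = -60/11 (Z = -6*1 + 6*(1/11) = -6 + 6/11 = -60/11 ≈ -5.4545)
a(V, f) = V² + 2*f
E = -11/60 (E = 1/(-60/11) = -11/60 ≈ -0.18333)
(11*E)*a(1, 0) = (11*(-11/60))*(1² + 2*0) = -121*(1 + 0)/60 = -121/60*1 = -121/60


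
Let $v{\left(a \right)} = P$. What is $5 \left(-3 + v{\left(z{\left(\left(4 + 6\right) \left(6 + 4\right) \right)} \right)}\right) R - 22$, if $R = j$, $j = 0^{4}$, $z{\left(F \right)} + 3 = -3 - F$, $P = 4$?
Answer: $-22$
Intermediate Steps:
$z{\left(F \right)} = -6 - F$ ($z{\left(F \right)} = -3 - \left(3 + F\right) = -6 - F$)
$v{\left(a \right)} = 4$
$j = 0$
$R = 0$
$5 \left(-3 + v{\left(z{\left(\left(4 + 6\right) \left(6 + 4\right) \right)} \right)}\right) R - 22 = 5 \left(-3 + 4\right) 0 - 22 = 5 \cdot 1 \cdot 0 - 22 = 5 \cdot 0 - 22 = 0 - 22 = -22$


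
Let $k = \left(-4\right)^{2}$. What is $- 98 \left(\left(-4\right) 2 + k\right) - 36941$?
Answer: $-37725$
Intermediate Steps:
$k = 16$
$- 98 \left(\left(-4\right) 2 + k\right) - 36941 = - 98 \left(\left(-4\right) 2 + 16\right) - 36941 = - 98 \left(-8 + 16\right) - 36941 = \left(-98\right) 8 - 36941 = -784 - 36941 = -37725$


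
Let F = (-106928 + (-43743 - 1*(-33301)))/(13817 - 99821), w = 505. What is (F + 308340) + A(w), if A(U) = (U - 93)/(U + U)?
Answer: 6695953017737/21716010 ≈ 3.0834e+5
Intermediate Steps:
F = 58685/43002 (F = (-106928 + (-43743 + 33301))/(-86004) = (-106928 - 10442)*(-1/86004) = -117370*(-1/86004) = 58685/43002 ≈ 1.3647)
A(U) = (-93 + U)/(2*U) (A(U) = (-93 + U)/((2*U)) = (-93 + U)*(1/(2*U)) = (-93 + U)/(2*U))
(F + 308340) + A(w) = (58685/43002 + 308340) + (½)*(-93 + 505)/505 = 13259295365/43002 + (½)*(1/505)*412 = 13259295365/43002 + 206/505 = 6695953017737/21716010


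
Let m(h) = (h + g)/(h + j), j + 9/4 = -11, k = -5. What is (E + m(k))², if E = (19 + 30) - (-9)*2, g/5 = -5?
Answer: 25110121/5329 ≈ 4712.0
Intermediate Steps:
g = -25 (g = 5*(-5) = -25)
j = -53/4 (j = -9/4 - 11 = -53/4 ≈ -13.250)
E = 67 (E = 49 - 1*(-18) = 49 + 18 = 67)
m(h) = (-25 + h)/(-53/4 + h) (m(h) = (h - 25)/(h - 53/4) = (-25 + h)/(-53/4 + h))
(E + m(k))² = (67 + 4*(-25 - 5)/(-53 + 4*(-5)))² = (67 + 4*(-30)/(-53 - 20))² = (67 + 4*(-30)/(-73))² = (67 + 4*(-1/73)*(-30))² = (67 + 120/73)² = (5011/73)² = 25110121/5329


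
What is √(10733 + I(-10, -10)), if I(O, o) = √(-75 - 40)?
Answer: √(10733 + I*√115) ≈ 103.6 + 0.0518*I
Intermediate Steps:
I(O, o) = I*√115 (I(O, o) = √(-115) = I*√115)
√(10733 + I(-10, -10)) = √(10733 + I*√115)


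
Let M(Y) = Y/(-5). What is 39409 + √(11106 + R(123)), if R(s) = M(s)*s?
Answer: 39409 + 201*√5/5 ≈ 39499.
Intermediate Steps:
M(Y) = -Y/5 (M(Y) = Y*(-⅕) = -Y/5)
R(s) = -s²/5 (R(s) = (-s/5)*s = -s²/5)
39409 + √(11106 + R(123)) = 39409 + √(11106 - ⅕*123²) = 39409 + √(11106 - ⅕*15129) = 39409 + √(11106 - 15129/5) = 39409 + √(40401/5) = 39409 + 201*√5/5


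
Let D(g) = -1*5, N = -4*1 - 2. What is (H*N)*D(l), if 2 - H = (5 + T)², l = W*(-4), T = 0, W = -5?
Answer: -690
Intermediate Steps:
l = 20 (l = -5*(-4) = 20)
N = -6 (N = -4 - 2 = -6)
H = -23 (H = 2 - (5 + 0)² = 2 - 1*5² = 2 - 1*25 = 2 - 25 = -23)
D(g) = -5
(H*N)*D(l) = -23*(-6)*(-5) = 138*(-5) = -690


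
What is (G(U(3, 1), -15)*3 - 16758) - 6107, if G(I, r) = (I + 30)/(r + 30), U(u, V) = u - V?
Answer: -114293/5 ≈ -22859.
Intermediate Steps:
G(I, r) = (30 + I)/(30 + r)
(G(U(3, 1), -15)*3 - 16758) - 6107 = (((30 + (3 - 1*1))/(30 - 15))*3 - 16758) - 6107 = (((30 + (3 - 1))/15)*3 - 16758) - 6107 = (((30 + 2)/15)*3 - 16758) - 6107 = (((1/15)*32)*3 - 16758) - 6107 = ((32/15)*3 - 16758) - 6107 = (32/5 - 16758) - 6107 = -83758/5 - 6107 = -114293/5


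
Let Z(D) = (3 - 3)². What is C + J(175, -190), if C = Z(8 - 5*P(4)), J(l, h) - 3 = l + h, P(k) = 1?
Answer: -12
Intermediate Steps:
Z(D) = 0 (Z(D) = 0² = 0)
J(l, h) = 3 + h + l (J(l, h) = 3 + (l + h) = 3 + (h + l) = 3 + h + l)
C = 0
C + J(175, -190) = 0 + (3 - 190 + 175) = 0 - 12 = -12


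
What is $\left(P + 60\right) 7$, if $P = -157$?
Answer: $-679$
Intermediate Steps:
$\left(P + 60\right) 7 = \left(-157 + 60\right) 7 = \left(-97\right) 7 = -679$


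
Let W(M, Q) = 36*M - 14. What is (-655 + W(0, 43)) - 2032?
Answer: -2701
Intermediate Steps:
W(M, Q) = -14 + 36*M
(-655 + W(0, 43)) - 2032 = (-655 + (-14 + 36*0)) - 2032 = (-655 + (-14 + 0)) - 2032 = (-655 - 14) - 2032 = -669 - 2032 = -2701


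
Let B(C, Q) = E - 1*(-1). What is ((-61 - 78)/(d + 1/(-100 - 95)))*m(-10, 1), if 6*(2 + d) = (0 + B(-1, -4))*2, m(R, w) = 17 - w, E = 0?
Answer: 216840/163 ≈ 1330.3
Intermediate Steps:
B(C, Q) = 1 (B(C, Q) = 0 - 1*(-1) = 0 + 1 = 1)
d = -5/3 (d = -2 + ((0 + 1)*2)/6 = -2 + (1*2)/6 = -2 + (⅙)*2 = -2 + ⅓ = -5/3 ≈ -1.6667)
((-61 - 78)/(d + 1/(-100 - 95)))*m(-10, 1) = ((-61 - 78)/(-5/3 + 1/(-100 - 95)))*(17 - 1*1) = (-139/(-5/3 + 1/(-195)))*(17 - 1) = -139/(-5/3 - 1/195)*16 = -139/(-326/195)*16 = -139*(-195/326)*16 = (27105/326)*16 = 216840/163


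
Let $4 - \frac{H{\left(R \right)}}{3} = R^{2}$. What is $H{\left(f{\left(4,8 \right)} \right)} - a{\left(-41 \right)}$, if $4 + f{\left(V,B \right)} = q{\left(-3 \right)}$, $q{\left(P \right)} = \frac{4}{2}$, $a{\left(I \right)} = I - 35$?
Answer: $76$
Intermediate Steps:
$a{\left(I \right)} = -35 + I$
$q{\left(P \right)} = 2$ ($q{\left(P \right)} = 4 \cdot \frac{1}{2} = 2$)
$f{\left(V,B \right)} = -2$ ($f{\left(V,B \right)} = -4 + 2 = -2$)
$H{\left(R \right)} = 12 - 3 R^{2}$
$H{\left(f{\left(4,8 \right)} \right)} - a{\left(-41 \right)} = \left(12 - 3 \left(-2\right)^{2}\right) - \left(-35 - 41\right) = \left(12 - 12\right) - -76 = \left(12 - 12\right) + 76 = 0 + 76 = 76$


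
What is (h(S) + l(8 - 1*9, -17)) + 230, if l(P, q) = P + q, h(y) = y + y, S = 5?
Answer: 222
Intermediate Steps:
h(y) = 2*y
(h(S) + l(8 - 1*9, -17)) + 230 = (2*5 + ((8 - 1*9) - 17)) + 230 = (10 + ((8 - 9) - 17)) + 230 = (10 + (-1 - 17)) + 230 = (10 - 18) + 230 = -8 + 230 = 222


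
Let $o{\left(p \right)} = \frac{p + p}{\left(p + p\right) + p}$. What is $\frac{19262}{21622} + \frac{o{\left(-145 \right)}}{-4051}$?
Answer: $\frac{117023921}{131386083} \approx 0.89069$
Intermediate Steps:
$o{\left(p \right)} = \frac{2}{3}$ ($o{\left(p \right)} = \frac{2 p}{2 p + p} = \frac{2 p}{3 p} = 2 p \frac{1}{3 p} = \frac{2}{3}$)
$\frac{19262}{21622} + \frac{o{\left(-145 \right)}}{-4051} = \frac{19262}{21622} + \frac{2}{3 \left(-4051\right)} = 19262 \cdot \frac{1}{21622} + \frac{2}{3} \left(- \frac{1}{4051}\right) = \frac{9631}{10811} - \frac{2}{12153} = \frac{117023921}{131386083}$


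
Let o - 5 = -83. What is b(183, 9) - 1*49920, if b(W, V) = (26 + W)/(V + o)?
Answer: -3444689/69 ≈ -49923.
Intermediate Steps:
o = -78 (o = 5 - 83 = -78)
b(W, V) = (26 + W)/(-78 + V) (b(W, V) = (26 + W)/(V - 78) = (26 + W)/(-78 + V))
b(183, 9) - 1*49920 = (26 + 183)/(-78 + 9) - 1*49920 = 209/(-69) - 49920 = -1/69*209 - 49920 = -209/69 - 49920 = -3444689/69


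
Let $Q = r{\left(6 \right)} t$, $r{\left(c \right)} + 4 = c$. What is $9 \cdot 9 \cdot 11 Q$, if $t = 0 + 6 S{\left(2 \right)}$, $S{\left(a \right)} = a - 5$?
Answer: $-32076$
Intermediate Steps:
$S{\left(a \right)} = -5 + a$
$r{\left(c \right)} = -4 + c$
$t = -18$ ($t = 0 + 6 \left(-5 + 2\right) = 0 + 6 \left(-3\right) = 0 - 18 = -18$)
$Q = -36$ ($Q = \left(-4 + 6\right) \left(-18\right) = 2 \left(-18\right) = -36$)
$9 \cdot 9 \cdot 11 Q = 9 \cdot 9 \cdot 11 \left(-36\right) = 81 \cdot 11 \left(-36\right) = 891 \left(-36\right) = -32076$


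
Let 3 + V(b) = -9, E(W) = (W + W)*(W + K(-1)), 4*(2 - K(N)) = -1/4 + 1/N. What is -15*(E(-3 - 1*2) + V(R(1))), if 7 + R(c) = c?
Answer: -1785/8 ≈ -223.13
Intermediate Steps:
R(c) = -7 + c
K(N) = 33/16 - 1/(4*N) (K(N) = 2 - (-1/4 + 1/N)/4 = 2 - (-1*¼ + 1/N)/4 = 2 - (-¼ + 1/N)/4 = 2 + (1/16 - 1/(4*N)) = 33/16 - 1/(4*N))
E(W) = 2*W*(37/16 + W) (E(W) = (W + W)*(W + (1/16)*(-4 + 33*(-1))/(-1)) = (2*W)*(W + (1/16)*(-1)*(-4 - 33)) = (2*W)*(W + (1/16)*(-1)*(-37)) = (2*W)*(W + 37/16) = (2*W)*(37/16 + W) = 2*W*(37/16 + W))
V(b) = -12 (V(b) = -3 - 9 = -12)
-15*(E(-3 - 1*2) + V(R(1))) = -15*((-3 - 1*2)*(37 + 16*(-3 - 1*2))/8 - 12) = -15*((-3 - 2)*(37 + 16*(-3 - 2))/8 - 12) = -15*((⅛)*(-5)*(37 + 16*(-5)) - 12) = -15*((⅛)*(-5)*(37 - 80) - 12) = -15*((⅛)*(-5)*(-43) - 12) = -15*(215/8 - 12) = -15*119/8 = -1785/8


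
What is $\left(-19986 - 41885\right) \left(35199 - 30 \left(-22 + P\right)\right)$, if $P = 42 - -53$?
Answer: $-2042299839$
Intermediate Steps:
$P = 95$ ($P = 42 + 53 = 95$)
$\left(-19986 - 41885\right) \left(35199 - 30 \left(-22 + P\right)\right) = \left(-19986 - 41885\right) \left(35199 - 30 \left(-22 + 95\right)\right) = - 61871 \left(35199 - 2190\right) = \left(-61871\right) 33009 = -2042299839$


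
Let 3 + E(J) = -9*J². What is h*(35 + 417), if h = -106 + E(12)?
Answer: -635060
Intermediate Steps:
E(J) = -3 - 9*J²
h = -1405 (h = -106 + (-3 - 9*12²) = -106 + (-3 - 9*144) = -106 + (-3 - 1296) = -106 - 1299 = -1405)
h*(35 + 417) = -1405*(35 + 417) = -1405*452 = -635060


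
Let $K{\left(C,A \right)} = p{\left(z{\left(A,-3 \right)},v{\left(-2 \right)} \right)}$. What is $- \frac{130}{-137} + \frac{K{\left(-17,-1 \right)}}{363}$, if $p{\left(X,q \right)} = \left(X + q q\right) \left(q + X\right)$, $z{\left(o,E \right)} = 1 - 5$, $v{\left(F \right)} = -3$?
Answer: $\frac{42395}{49731} \approx 0.85249$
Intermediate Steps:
$z{\left(o,E \right)} = -4$ ($z{\left(o,E \right)} = 1 - 5 = -4$)
$p{\left(X,q \right)} = \left(X + q\right) \left(X + q^{2}\right)$ ($p{\left(X,q \right)} = \left(X + q^{2}\right) \left(X + q\right) = \left(X + q\right) \left(X + q^{2}\right)$)
$K{\left(C,A \right)} = -35$ ($K{\left(C,A \right)} = \left(-4\right)^{2} + \left(-3\right)^{3} - -12 - 4 \left(-3\right)^{2} = 16 - 27 + 12 - 36 = -35$)
$- \frac{130}{-137} + \frac{K{\left(-17,-1 \right)}}{363} = - \frac{130}{-137} - \frac{35}{363} = \left(-130\right) \left(- \frac{1}{137}\right) - \frac{35}{363} = \frac{130}{137} - \frac{35}{363} = \frac{42395}{49731}$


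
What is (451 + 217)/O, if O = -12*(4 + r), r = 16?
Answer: -167/60 ≈ -2.7833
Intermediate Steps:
O = -240 (O = -12*(4 + 16) = -12*20 = -240)
(451 + 217)/O = (451 + 217)/(-240) = 668*(-1/240) = -167/60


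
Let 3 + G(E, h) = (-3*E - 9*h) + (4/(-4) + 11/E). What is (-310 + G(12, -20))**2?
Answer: 4116841/144 ≈ 28589.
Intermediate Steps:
G(E, h) = -4 - 9*h - 3*E + 11/E (G(E, h) = -3 + ((-3*E - 9*h) + (4/(-4) + 11/E)) = -3 + ((-9*h - 3*E) + (4*(-1/4) + 11/E)) = -3 + ((-9*h - 3*E) + (-1 + 11/E)) = -3 + (-1 - 9*h - 3*E + 11/E) = -4 - 9*h - 3*E + 11/E)
(-310 + G(12, -20))**2 = (-310 + (-4 - 9*(-20) - 3*12 + 11/12))**2 = (-310 + (-4 + 180 - 36 + 11*(1/12)))**2 = (-310 + (-4 + 180 - 36 + 11/12))**2 = (-310 + 1691/12)**2 = (-2029/12)**2 = 4116841/144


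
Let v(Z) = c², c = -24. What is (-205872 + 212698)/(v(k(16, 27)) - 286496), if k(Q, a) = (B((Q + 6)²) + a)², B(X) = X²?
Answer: -3413/142960 ≈ -0.023874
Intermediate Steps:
k(Q, a) = (a + (6 + Q)⁴)² (k(Q, a) = (((Q + 6)²)² + a)² = (((6 + Q)²)² + a)² = ((6 + Q)⁴ + a)² = (a + (6 + Q)⁴)²)
v(Z) = 576 (v(Z) = (-24)² = 576)
(-205872 + 212698)/(v(k(16, 27)) - 286496) = (-205872 + 212698)/(576 - 286496) = 6826/(-285920) = 6826*(-1/285920) = -3413/142960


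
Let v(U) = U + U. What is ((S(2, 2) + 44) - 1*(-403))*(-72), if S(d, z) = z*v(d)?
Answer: -32760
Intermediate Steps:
v(U) = 2*U
S(d, z) = 2*d*z (S(d, z) = z*(2*d) = 2*d*z)
((S(2, 2) + 44) - 1*(-403))*(-72) = ((2*2*2 + 44) - 1*(-403))*(-72) = ((8 + 44) + 403)*(-72) = (52 + 403)*(-72) = 455*(-72) = -32760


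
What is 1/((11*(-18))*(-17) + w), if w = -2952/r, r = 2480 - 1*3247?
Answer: 767/2584674 ≈ 0.00029675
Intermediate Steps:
r = -767 (r = 2480 - 3247 = -767)
w = 2952/767 (w = -2952/(-767) = -2952*(-1/767) = 2952/767 ≈ 3.8488)
1/((11*(-18))*(-17) + w) = 1/((11*(-18))*(-17) + 2952/767) = 1/(-198*(-17) + 2952/767) = 1/(3366 + 2952/767) = 1/(2584674/767) = 767/2584674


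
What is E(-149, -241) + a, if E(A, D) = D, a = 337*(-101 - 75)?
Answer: -59553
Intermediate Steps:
a = -59312 (a = 337*(-176) = -59312)
E(-149, -241) + a = -241 - 59312 = -59553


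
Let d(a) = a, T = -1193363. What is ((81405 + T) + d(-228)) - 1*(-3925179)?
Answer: 2812993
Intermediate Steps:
((81405 + T) + d(-228)) - 1*(-3925179) = ((81405 - 1193363) - 228) - 1*(-3925179) = (-1111958 - 228) + 3925179 = -1112186 + 3925179 = 2812993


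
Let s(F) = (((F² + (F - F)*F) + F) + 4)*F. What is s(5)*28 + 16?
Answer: 4776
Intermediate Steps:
s(F) = F*(4 + F + F²) (s(F) = (((F² + 0*F) + F) + 4)*F = (((F² + 0) + F) + 4)*F = ((F² + F) + 4)*F = ((F + F²) + 4)*F = (4 + F + F²)*F = F*(4 + F + F²))
s(5)*28 + 16 = (5*(4 + 5 + 5²))*28 + 16 = (5*(4 + 5 + 25))*28 + 16 = (5*34)*28 + 16 = 170*28 + 16 = 4760 + 16 = 4776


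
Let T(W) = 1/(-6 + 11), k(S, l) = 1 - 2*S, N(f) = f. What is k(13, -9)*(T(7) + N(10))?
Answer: -255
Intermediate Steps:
T(W) = ⅕ (T(W) = 1/5 = ⅕)
k(13, -9)*(T(7) + N(10)) = (1 - 2*13)*(⅕ + 10) = (1 - 26)*(51/5) = -25*51/5 = -255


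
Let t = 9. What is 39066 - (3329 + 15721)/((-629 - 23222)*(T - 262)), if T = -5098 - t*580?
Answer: 985805427723/25234358 ≈ 39066.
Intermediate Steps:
T = -10318 (T = -5098 - 9*580 = -5098 - 1*5220 = -5098 - 5220 = -10318)
39066 - (3329 + 15721)/((-629 - 23222)*(T - 262)) = 39066 - (3329 + 15721)/((-629 - 23222)*(-10318 - 262)) = 39066 - 19050/((-23851*(-10580))) = 39066 - 19050/252343580 = 39066 - 1*1905/25234358 = 39066 - 1905/25234358 = 985805427723/25234358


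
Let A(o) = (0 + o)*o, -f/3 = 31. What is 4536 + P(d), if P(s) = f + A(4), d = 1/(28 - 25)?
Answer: 4459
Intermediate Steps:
f = -93 (f = -3*31 = -93)
d = ⅓ (d = 1/3 = ⅓ ≈ 0.33333)
A(o) = o² (A(o) = o*o = o²)
P(s) = -77 (P(s) = -93 + 4² = -93 + 16 = -77)
4536 + P(d) = 4536 - 77 = 4459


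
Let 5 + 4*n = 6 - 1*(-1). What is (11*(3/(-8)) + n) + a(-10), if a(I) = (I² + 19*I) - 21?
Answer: -917/8 ≈ -114.63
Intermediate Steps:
n = ½ (n = -5/4 + (6 - 1*(-1))/4 = -5/4 + (6 + 1)/4 = -5/4 + (¼)*7 = -5/4 + 7/4 = ½ ≈ 0.50000)
a(I) = -21 + I² + 19*I
(11*(3/(-8)) + n) + a(-10) = (11*(3/(-8)) + ½) + (-21 + (-10)² + 19*(-10)) = (11*(3*(-⅛)) + ½) + (-21 + 100 - 190) = (11*(-3/8) + ½) - 111 = (-33/8 + ½) - 111 = -29/8 - 111 = -917/8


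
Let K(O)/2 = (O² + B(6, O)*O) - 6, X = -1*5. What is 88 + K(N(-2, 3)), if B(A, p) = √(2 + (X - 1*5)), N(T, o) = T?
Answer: 84 - 8*I*√2 ≈ 84.0 - 11.314*I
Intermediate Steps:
X = -5
B(A, p) = 2*I*√2 (B(A, p) = √(2 + (-5 - 1*5)) = √(2 + (-5 - 5)) = √(2 - 10) = √(-8) = 2*I*√2)
K(O) = -12 + 2*O² + 4*I*O*√2 (K(O) = 2*((O² + (2*I*√2)*O) - 6) = 2*((O² + 2*I*O*√2) - 6) = 2*(-6 + O² + 2*I*O*√2) = -12 + 2*O² + 4*I*O*√2)
88 + K(N(-2, 3)) = 88 + (-12 + 2*(-2)² + 4*I*(-2)*√2) = 88 + (-12 + 2*4 - 8*I*√2) = 88 + (-12 + 8 - 8*I*√2) = 88 + (-4 - 8*I*√2) = 84 - 8*I*√2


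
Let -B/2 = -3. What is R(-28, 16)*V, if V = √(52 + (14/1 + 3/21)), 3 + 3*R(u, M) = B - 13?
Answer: -10*√3241/21 ≈ -27.109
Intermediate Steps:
B = 6 (B = -2*(-3) = 6)
R(u, M) = -10/3 (R(u, M) = -1 + (6 - 13)/3 = -1 + (⅓)*(-7) = -1 - 7/3 = -10/3)
V = √3241/7 (V = √(52 + (14*1 + 3*(1/21))) = √(52 + (14 + ⅐)) = √(52 + 99/7) = √(463/7) = √3241/7 ≈ 8.1328)
R(-28, 16)*V = -10*√3241/21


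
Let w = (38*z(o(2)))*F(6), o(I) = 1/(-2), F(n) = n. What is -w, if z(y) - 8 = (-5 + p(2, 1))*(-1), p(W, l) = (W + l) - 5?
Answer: -3420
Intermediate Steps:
p(W, l) = -5 + W + l
o(I) = -½
z(y) = 15 (z(y) = 8 + (-5 + (-5 + 2 + 1))*(-1) = 8 + (-5 - 2)*(-1) = 8 - 7*(-1) = 8 + 7 = 15)
w = 3420 (w = (38*15)*6 = 570*6 = 3420)
-w = -1*3420 = -3420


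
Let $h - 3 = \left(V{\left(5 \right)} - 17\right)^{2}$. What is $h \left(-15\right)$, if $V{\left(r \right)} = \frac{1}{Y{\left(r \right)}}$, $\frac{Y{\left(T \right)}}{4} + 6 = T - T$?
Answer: $- \frac{845045}{192} \approx -4401.3$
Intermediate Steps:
$Y{\left(T \right)} = -24$ ($Y{\left(T \right)} = -24 + 4 \left(T - T\right) = -24 + 4 \cdot 0 = -24 + 0 = -24$)
$V{\left(r \right)} = - \frac{1}{24}$ ($V{\left(r \right)} = \frac{1}{-24} = - \frac{1}{24}$)
$h = \frac{169009}{576}$ ($h = 3 + \left(- \frac{1}{24} - 17\right)^{2} = 3 + \left(- \frac{409}{24}\right)^{2} = 3 + \frac{167281}{576} = \frac{169009}{576} \approx 293.42$)
$h \left(-15\right) = \frac{169009}{576} \left(-15\right) = - \frac{845045}{192}$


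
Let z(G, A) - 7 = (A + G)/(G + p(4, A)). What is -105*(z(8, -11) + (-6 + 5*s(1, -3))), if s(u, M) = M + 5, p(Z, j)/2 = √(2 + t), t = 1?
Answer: -14385/13 - 315*√3/26 ≈ -1127.5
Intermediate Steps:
p(Z, j) = 2*√3 (p(Z, j) = 2*√(2 + 1) = 2*√3)
z(G, A) = 7 + (A + G)/(G + 2*√3)
s(u, M) = 5 + M
-105*(z(8, -11) + (-6 + 5*s(1, -3))) = -105*((-11 + 8*8 + 14*√3)/(8 + 2*√3) + (-6 + 5*(5 - 3))) = -105*((-11 + 64 + 14*√3)/(8 + 2*√3) + (-6 + 5*2)) = -105*((53 + 14*√3)/(8 + 2*√3) + (-6 + 10)) = -105*((53 + 14*√3)/(8 + 2*√3) + 4) = -105*(4 + (53 + 14*√3)/(8 + 2*√3)) = -420 - 105*(53 + 14*√3)/(8 + 2*√3)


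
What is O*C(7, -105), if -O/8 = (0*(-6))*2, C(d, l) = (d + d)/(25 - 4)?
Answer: 0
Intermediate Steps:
C(d, l) = 2*d/21 (C(d, l) = (2*d)/21 = (2*d)*(1/21) = 2*d/21)
O = 0 (O = -8*0*(-6)*2 = -0*2 = -8*0 = 0)
O*C(7, -105) = 0*((2/21)*7) = 0*(⅔) = 0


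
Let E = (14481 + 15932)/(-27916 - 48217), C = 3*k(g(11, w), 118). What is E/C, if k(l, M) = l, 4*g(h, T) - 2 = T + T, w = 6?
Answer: -60826/1598793 ≈ -0.038045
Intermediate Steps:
g(h, T) = ½ + T/2 (g(h, T) = ½ + (T + T)/4 = ½ + (2*T)/4 = ½ + T/2)
C = 21/2 (C = 3*(½ + (½)*6) = 3*(½ + 3) = 3*(7/2) = 21/2 ≈ 10.500)
E = -30413/76133 (E = 30413/(-76133) = 30413*(-1/76133) = -30413/76133 ≈ -0.39947)
E/C = -30413/(76133*21/2) = -30413/76133*2/21 = -60826/1598793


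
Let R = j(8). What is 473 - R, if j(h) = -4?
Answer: 477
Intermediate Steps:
R = -4
473 - R = 473 - 1*(-4) = 473 + 4 = 477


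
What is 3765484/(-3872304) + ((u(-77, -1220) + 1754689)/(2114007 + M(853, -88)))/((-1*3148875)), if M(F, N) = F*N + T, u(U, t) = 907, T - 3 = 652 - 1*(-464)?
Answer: -335959726844501447/345490202183305500 ≈ -0.97241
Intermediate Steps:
T = 1119 (T = 3 + (652 - 1*(-464)) = 3 + (652 + 464) = 3 + 1116 = 1119)
M(F, N) = 1119 + F*N (M(F, N) = F*N + 1119 = 1119 + F*N)
3765484/(-3872304) + ((u(-77, -1220) + 1754689)/(2114007 + M(853, -88)))/((-1*3148875)) = 3765484/(-3872304) + ((907 + 1754689)/(2114007 + (1119 + 853*(-88))))/((-1*3148875)) = 3765484*(-1/3872304) + (1755596/(2114007 + (1119 - 75064)))/(-3148875) = -941371/968076 + (1755596/(2114007 - 73945))*(-1/3148875) = -941371/968076 + (1755596/2040062)*(-1/3148875) = -941371/968076 + (1755596*(1/2040062))*(-1/3148875) = -941371/968076 + (877798/1020031)*(-1/3148875) = -941371/968076 - 877798/3211950115125 = -335959726844501447/345490202183305500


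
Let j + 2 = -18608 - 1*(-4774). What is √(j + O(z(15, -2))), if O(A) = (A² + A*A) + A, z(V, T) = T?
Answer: I*√13830 ≈ 117.6*I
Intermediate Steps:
O(A) = A + 2*A² (O(A) = (A² + A²) + A = 2*A² + A = A + 2*A²)
j = -13836 (j = -2 + (-18608 - 1*(-4774)) = -2 + (-18608 + 4774) = -2 - 13834 = -13836)
√(j + O(z(15, -2))) = √(-13836 - 2*(1 + 2*(-2))) = √(-13836 - 2*(1 - 4)) = √(-13836 - 2*(-3)) = √(-13836 + 6) = √(-13830) = I*√13830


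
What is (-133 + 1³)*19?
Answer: -2508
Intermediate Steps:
(-133 + 1³)*19 = (-133 + 1)*19 = -132*19 = -2508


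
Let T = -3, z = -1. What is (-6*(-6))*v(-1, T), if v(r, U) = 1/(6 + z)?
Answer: 36/5 ≈ 7.2000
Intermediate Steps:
v(r, U) = ⅕ (v(r, U) = 1/(6 - 1) = 1/5 = ⅕)
(-6*(-6))*v(-1, T) = -6*(-6)*(⅕) = 36*(⅕) = 36/5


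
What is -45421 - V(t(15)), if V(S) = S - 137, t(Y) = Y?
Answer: -45299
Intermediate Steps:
V(S) = -137 + S
-45421 - V(t(15)) = -45421 - (-137 + 15) = -45421 - 1*(-122) = -45421 + 122 = -45299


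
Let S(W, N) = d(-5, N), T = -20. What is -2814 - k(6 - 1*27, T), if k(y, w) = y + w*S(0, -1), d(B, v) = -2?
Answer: -2833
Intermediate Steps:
S(W, N) = -2
k(y, w) = y - 2*w (k(y, w) = y + w*(-2) = y - 2*w)
-2814 - k(6 - 1*27, T) = -2814 - ((6 - 1*27) - 2*(-20)) = -2814 - ((6 - 27) + 40) = -2814 - (-21 + 40) = -2814 - 1*19 = -2814 - 19 = -2833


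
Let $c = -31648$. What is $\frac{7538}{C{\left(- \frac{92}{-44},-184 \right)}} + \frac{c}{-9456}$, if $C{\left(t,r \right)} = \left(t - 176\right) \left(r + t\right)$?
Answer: $\frac{901184648}{251366287} \approx 3.5851$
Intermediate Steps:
$C{\left(t,r \right)} = \left(-176 + t\right) \left(r + t\right)$
$\frac{7538}{C{\left(- \frac{92}{-44},-184 \right)}} + \frac{c}{-9456} = \frac{7538}{\left(- \frac{92}{-44}\right)^{2} - -32384 - 176 \left(- \frac{92}{-44}\right) - 184 \left(- \frac{92}{-44}\right)} - \frac{31648}{-9456} = \frac{7538}{\left(\left(-92\right) \left(- \frac{1}{44}\right)\right)^{2} + 32384 - 176 \left(\left(-92\right) \left(- \frac{1}{44}\right)\right) - 184 \left(\left(-92\right) \left(- \frac{1}{44}\right)\right)} - - \frac{1978}{591} = \frac{7538}{\left(\frac{23}{11}\right)^{2} + 32384 - 368 - \frac{4232}{11}} + \frac{1978}{591} = \frac{7538}{\frac{529}{121} + 32384 - 368 - \frac{4232}{11}} + \frac{1978}{591} = \frac{7538}{\frac{3827913}{121}} + \frac{1978}{591} = 7538 \cdot \frac{121}{3827913} + \frac{1978}{591} = \frac{912098}{3827913} + \frac{1978}{591} = \frac{901184648}{251366287}$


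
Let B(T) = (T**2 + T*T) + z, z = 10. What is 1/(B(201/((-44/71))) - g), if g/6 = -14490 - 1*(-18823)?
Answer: 968/178505057 ≈ 5.4228e-6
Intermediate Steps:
g = 25998 (g = 6*(-14490 - 1*(-18823)) = 6*(-14490 + 18823) = 6*4333 = 25998)
B(T) = 10 + 2*T**2 (B(T) = (T**2 + T*T) + 10 = (T**2 + T**2) + 10 = 2*T**2 + 10 = 10 + 2*T**2)
1/(B(201/((-44/71))) - g) = 1/((10 + 2*(201/((-44/71)))**2) - 1*25998) = 1/((10 + 2*(201/((-44*1/71)))**2) - 25998) = 1/((10 + 2*(201/(-44/71))**2) - 25998) = 1/((10 + 2*(201*(-71/44))**2) - 25998) = 1/((10 + 2*(-14271/44)**2) - 25998) = 1/((10 + 2*(203661441/1936)) - 25998) = 1/((10 + 203661441/968) - 25998) = 1/(203671121/968 - 25998) = 1/(178505057/968) = 968/178505057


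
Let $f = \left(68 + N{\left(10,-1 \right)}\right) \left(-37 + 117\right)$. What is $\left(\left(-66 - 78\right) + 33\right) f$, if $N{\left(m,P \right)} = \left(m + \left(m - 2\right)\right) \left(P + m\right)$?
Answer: $-2042400$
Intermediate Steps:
$N{\left(m,P \right)} = \left(-2 + 2 m\right) \left(P + m\right)$ ($N{\left(m,P \right)} = \left(m + \left(-2 + m\right)\right) \left(P + m\right) = \left(-2 + 2 m\right) \left(P + m\right)$)
$f = 18400$ ($f = \left(68 + \left(\left(-2\right) \left(-1\right) - 20 + 2 \cdot 10^{2} + 2 \left(-1\right) 10\right)\right) \left(-37 + 117\right) = \left(68 + \left(2 - 20 + 2 \cdot 100 - 20\right)\right) 80 = \left(68 + \left(2 - 20 + 200 - 20\right)\right) 80 = \left(68 + 162\right) 80 = 230 \cdot 80 = 18400$)
$\left(\left(-66 - 78\right) + 33\right) f = \left(\left(-66 - 78\right) + 33\right) 18400 = \left(-144 + 33\right) 18400 = \left(-111\right) 18400 = -2042400$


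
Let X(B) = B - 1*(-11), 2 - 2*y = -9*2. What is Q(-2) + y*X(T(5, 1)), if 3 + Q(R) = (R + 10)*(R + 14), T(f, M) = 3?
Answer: 233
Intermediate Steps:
Q(R) = -3 + (10 + R)*(14 + R) (Q(R) = -3 + (R + 10)*(R + 14) = -3 + (10 + R)*(14 + R))
y = 10 (y = 1 - (-9)*2/2 = 1 - ½*(-18) = 1 + 9 = 10)
X(B) = 11 + B (X(B) = B + 11 = 11 + B)
Q(-2) + y*X(T(5, 1)) = (137 + (-2)² + 24*(-2)) + 10*(11 + 3) = (137 + 4 - 48) + 10*14 = 93 + 140 = 233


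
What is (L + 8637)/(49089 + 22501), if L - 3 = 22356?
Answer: 15498/35795 ≈ 0.43297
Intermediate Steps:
L = 22359 (L = 3 + 22356 = 22359)
(L + 8637)/(49089 + 22501) = (22359 + 8637)/(49089 + 22501) = 30996/71590 = 30996*(1/71590) = 15498/35795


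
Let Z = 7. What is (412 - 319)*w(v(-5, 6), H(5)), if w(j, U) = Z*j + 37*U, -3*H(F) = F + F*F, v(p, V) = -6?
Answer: -38316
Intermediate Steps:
H(F) = -F/3 - F²/3 (H(F) = -(F + F*F)/3 = -(F + F²)/3 = -F/3 - F²/3)
w(j, U) = 7*j + 37*U
(412 - 319)*w(v(-5, 6), H(5)) = (412 - 319)*(7*(-6) + 37*(-⅓*5*(1 + 5))) = 93*(-42 + 37*(-⅓*5*6)) = 93*(-42 + 37*(-10)) = 93*(-42 - 370) = 93*(-412) = -38316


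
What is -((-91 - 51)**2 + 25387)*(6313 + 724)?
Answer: -320542387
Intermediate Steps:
-((-91 - 51)**2 + 25387)*(6313 + 724) = -((-142)**2 + 25387)*7037 = -(20164 + 25387)*7037 = -45551*7037 = -1*320542387 = -320542387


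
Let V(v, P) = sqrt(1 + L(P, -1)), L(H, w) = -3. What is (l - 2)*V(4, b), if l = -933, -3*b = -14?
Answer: -935*I*sqrt(2) ≈ -1322.3*I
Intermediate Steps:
b = 14/3 (b = -1/3*(-14) = 14/3 ≈ 4.6667)
V(v, P) = I*sqrt(2) (V(v, P) = sqrt(1 - 3) = sqrt(-2) = I*sqrt(2))
(l - 2)*V(4, b) = (-933 - 2)*(I*sqrt(2)) = -935*I*sqrt(2)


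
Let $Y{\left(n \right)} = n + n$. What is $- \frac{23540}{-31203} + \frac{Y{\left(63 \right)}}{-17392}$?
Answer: $\frac{202738051}{271341288} \approx 0.74717$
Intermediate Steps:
$Y{\left(n \right)} = 2 n$
$- \frac{23540}{-31203} + \frac{Y{\left(63 \right)}}{-17392} = - \frac{23540}{-31203} + \frac{2 \cdot 63}{-17392} = \left(-23540\right) \left(- \frac{1}{31203}\right) + 126 \left(- \frac{1}{17392}\right) = \frac{23540}{31203} - \frac{63}{8696} = \frac{202738051}{271341288}$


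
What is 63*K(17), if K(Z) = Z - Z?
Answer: 0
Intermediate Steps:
K(Z) = 0
63*K(17) = 63*0 = 0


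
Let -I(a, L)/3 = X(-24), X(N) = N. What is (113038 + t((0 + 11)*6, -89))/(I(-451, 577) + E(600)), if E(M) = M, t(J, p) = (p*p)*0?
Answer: 56519/336 ≈ 168.21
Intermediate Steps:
I(a, L) = 72 (I(a, L) = -3*(-24) = 72)
t(J, p) = 0 (t(J, p) = p**2*0 = 0)
(113038 + t((0 + 11)*6, -89))/(I(-451, 577) + E(600)) = (113038 + 0)/(72 + 600) = 113038/672 = 113038*(1/672) = 56519/336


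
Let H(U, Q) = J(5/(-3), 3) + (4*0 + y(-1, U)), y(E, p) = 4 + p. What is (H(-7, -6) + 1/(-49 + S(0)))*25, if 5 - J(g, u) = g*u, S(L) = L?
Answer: 8550/49 ≈ 174.49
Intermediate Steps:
J(g, u) = 5 - g*u
H(U, Q) = 14 + U (H(U, Q) = (5 - 1*5/(-3)*3) + (4*0 + (4 + U)) = (5 - 1*5*(-⅓)*3) + (0 + (4 + U)) = (5 - 1*(-5/3)*3) + (4 + U) = (5 + 5) + (4 + U) = 10 + (4 + U) = 14 + U)
(H(-7, -6) + 1/(-49 + S(0)))*25 = ((14 - 7) + 1/(-49 + 0))*25 = (7 + 1/(-49))*25 = (7 - 1/49)*25 = (342/49)*25 = 8550/49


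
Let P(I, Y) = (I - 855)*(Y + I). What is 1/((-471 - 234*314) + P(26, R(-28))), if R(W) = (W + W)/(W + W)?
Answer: -1/96330 ≈ -1.0381e-5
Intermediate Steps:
R(W) = 1 (R(W) = (2*W)/((2*W)) = (2*W)*(1/(2*W)) = 1)
P(I, Y) = (-855 + I)*(I + Y)
1/((-471 - 234*314) + P(26, R(-28))) = 1/((-471 - 234*314) + (26² - 855*26 - 855*1 + 26*1)) = 1/((-471 - 73476) + (676 - 22230 - 855 + 26)) = 1/(-73947 - 22383) = 1/(-96330) = -1/96330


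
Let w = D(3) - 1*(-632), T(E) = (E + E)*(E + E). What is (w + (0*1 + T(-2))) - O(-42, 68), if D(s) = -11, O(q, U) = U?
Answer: 569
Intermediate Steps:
T(E) = 4*E² (T(E) = (2*E)*(2*E) = 4*E²)
w = 621 (w = -11 - 1*(-632) = -11 + 632 = 621)
(w + (0*1 + T(-2))) - O(-42, 68) = (621 + (0*1 + 4*(-2)²)) - 1*68 = (621 + (0 + 4*4)) - 68 = (621 + (0 + 16)) - 68 = (621 + 16) - 68 = 637 - 68 = 569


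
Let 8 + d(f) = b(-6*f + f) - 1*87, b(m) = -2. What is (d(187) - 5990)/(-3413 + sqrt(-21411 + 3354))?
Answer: 20774931/11666626 + 6087*I*sqrt(18057)/11666626 ≈ 1.7807 + 0.07011*I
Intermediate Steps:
d(f) = -97 (d(f) = -8 + (-2 - 1*87) = -8 + (-2 - 87) = -8 - 89 = -97)
(d(187) - 5990)/(-3413 + sqrt(-21411 + 3354)) = (-97 - 5990)/(-3413 + sqrt(-21411 + 3354)) = -6087/(-3413 + sqrt(-18057)) = -6087/(-3413 + I*sqrt(18057))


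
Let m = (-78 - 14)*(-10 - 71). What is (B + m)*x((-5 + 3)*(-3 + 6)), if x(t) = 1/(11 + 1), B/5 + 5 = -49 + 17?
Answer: 7267/12 ≈ 605.58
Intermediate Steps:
B = -185 (B = -25 + 5*(-49 + 17) = -25 + 5*(-32) = -25 - 160 = -185)
x(t) = 1/12
m = 7452 (m = -92*(-81) = 7452)
(B + m)*x((-5 + 3)*(-3 + 6)) = (-185 + 7452)*(1/12) = 7267*(1/12) = 7267/12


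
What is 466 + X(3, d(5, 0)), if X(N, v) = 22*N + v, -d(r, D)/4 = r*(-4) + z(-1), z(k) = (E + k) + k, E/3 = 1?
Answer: 608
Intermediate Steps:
E = 3 (E = 3*1 = 3)
z(k) = 3 + 2*k (z(k) = (3 + k) + k = 3 + 2*k)
d(r, D) = -4 + 16*r (d(r, D) = -4*(r*(-4) + (3 + 2*(-1))) = -4*(-4*r + (3 - 2)) = -4*(-4*r + 1) = -4*(1 - 4*r) = -4 + 16*r)
X(N, v) = v + 22*N
466 + X(3, d(5, 0)) = 466 + ((-4 + 16*5) + 22*3) = 466 + ((-4 + 80) + 66) = 466 + (76 + 66) = 466 + 142 = 608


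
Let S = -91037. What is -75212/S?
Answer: 75212/91037 ≈ 0.82617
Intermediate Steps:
-75212/S = -75212/(-91037) = -75212*(-1/91037) = 75212/91037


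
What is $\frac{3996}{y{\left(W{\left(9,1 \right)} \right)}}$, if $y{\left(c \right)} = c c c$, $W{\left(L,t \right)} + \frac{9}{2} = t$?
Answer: $- \frac{31968}{343} \approx -93.201$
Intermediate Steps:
$W{\left(L,t \right)} = - \frac{9}{2} + t$
$y{\left(c \right)} = c^{3}$ ($y{\left(c \right)} = c^{2} c = c^{3}$)
$\frac{3996}{y{\left(W{\left(9,1 \right)} \right)}} = \frac{3996}{\left(- \frac{9}{2} + 1\right)^{3}} = \frac{3996}{\left(- \frac{7}{2}\right)^{3}} = \frac{3996}{- \frac{343}{8}} = 3996 \left(- \frac{8}{343}\right) = - \frac{31968}{343}$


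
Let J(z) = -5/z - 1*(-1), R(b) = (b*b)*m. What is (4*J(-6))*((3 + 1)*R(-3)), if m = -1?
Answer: -264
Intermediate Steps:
R(b) = -b² (R(b) = (b*b)*(-1) = b²*(-1) = -b²)
J(z) = 1 - 5/z (J(z) = -5/z + 1 = 1 - 5/z)
(4*J(-6))*((3 + 1)*R(-3)) = (4*((-5 - 6)/(-6)))*((3 + 1)*(-1*(-3)²)) = (4*(-⅙*(-11)))*(4*(-1*9)) = (4*(11/6))*(4*(-9)) = (22/3)*(-36) = -264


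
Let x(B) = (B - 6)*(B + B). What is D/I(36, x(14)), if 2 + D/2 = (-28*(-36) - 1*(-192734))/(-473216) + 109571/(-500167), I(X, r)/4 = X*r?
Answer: -44437725671/272663455186944 ≈ -0.00016298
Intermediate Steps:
x(B) = 2*B*(-6 + B) (x(B) = (-6 + B)*(2*B) = 2*B*(-6 + B))
I(X, r) = 4*X*r (I(X, r) = 4*(X*r) = 4*X*r)
D = -311064079697/59171756768 (D = -4 + 2*((-28*(-36) - 1*(-192734))/(-473216) + 109571/(-500167)) = -4 + 2*((1008 + 192734)*(-1/473216) + 109571*(-1/500167)) = -4 + 2*(193742*(-1/473216) - 109571/500167) = -4 + 2*(-96871/236608 - 109571/500167) = -4 + 2*(-74377052625/118343513536) = -4 - 74377052625/59171756768 = -311064079697/59171756768 ≈ -5.2570)
D/I(36, x(14)) = -311064079697*1/(4032*(-6 + 14))/59171756768 = -311064079697/(59171756768*(4*36*(2*14*8))) = -311064079697/(59171756768*(4*36*224)) = -311064079697/59171756768/32256 = -311064079697/59171756768*1/32256 = -44437725671/272663455186944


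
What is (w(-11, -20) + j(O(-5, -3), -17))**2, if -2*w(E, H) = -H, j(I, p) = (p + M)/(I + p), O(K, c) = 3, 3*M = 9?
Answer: 81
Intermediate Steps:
M = 3 (M = (1/3)*9 = 3)
j(I, p) = (3 + p)/(I + p) (j(I, p) = (p + 3)/(I + p) = (3 + p)/(I + p))
w(E, H) = H/2 (w(E, H) = -(-1)*H/2 = H/2)
(w(-11, -20) + j(O(-5, -3), -17))**2 = ((1/2)*(-20) + (3 - 17)/(3 - 17))**2 = (-10 - 14/(-14))**2 = (-10 - 1/14*(-14))**2 = (-10 + 1)**2 = (-9)**2 = 81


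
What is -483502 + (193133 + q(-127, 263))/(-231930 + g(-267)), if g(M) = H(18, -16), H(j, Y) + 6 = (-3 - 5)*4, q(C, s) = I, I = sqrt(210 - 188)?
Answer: -112157185069/231968 - sqrt(22)/231968 ≈ -4.8350e+5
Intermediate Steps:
I = sqrt(22) ≈ 4.6904
q(C, s) = sqrt(22)
H(j, Y) = -38 (H(j, Y) = -6 + (-3 - 5)*4 = -6 - 8*4 = -6 - 32 = -38)
g(M) = -38
-483502 + (193133 + q(-127, 263))/(-231930 + g(-267)) = -483502 + (193133 + sqrt(22))/(-231930 - 38) = -483502 + (193133 + sqrt(22))/(-231968) = -483502 + (193133 + sqrt(22))*(-1/231968) = -483502 + (-193133/231968 - sqrt(22)/231968) = -112157185069/231968 - sqrt(22)/231968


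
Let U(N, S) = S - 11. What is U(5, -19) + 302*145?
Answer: 43760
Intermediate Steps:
U(N, S) = -11 + S
U(5, -19) + 302*145 = (-11 - 19) + 302*145 = -30 + 43790 = 43760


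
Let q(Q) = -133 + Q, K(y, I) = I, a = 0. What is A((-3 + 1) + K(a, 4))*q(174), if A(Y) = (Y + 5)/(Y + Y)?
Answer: 287/4 ≈ 71.750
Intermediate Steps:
A(Y) = (5 + Y)/(2*Y) (A(Y) = (5 + Y)/((2*Y)) = (5 + Y)*(1/(2*Y)) = (5 + Y)/(2*Y))
A((-3 + 1) + K(a, 4))*q(174) = ((5 + ((-3 + 1) + 4))/(2*((-3 + 1) + 4)))*(-133 + 174) = ((5 + (-2 + 4))/(2*(-2 + 4)))*41 = ((1/2)*(5 + 2)/2)*41 = ((1/2)*(1/2)*7)*41 = (7/4)*41 = 287/4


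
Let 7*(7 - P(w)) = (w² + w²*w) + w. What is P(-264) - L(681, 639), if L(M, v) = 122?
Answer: 2618501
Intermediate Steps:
P(w) = 7 - w/7 - w²/7 - w³/7 (P(w) = 7 - ((w² + w²*w) + w)/7 = 7 - ((w² + w³) + w)/7 = 7 - (w + w² + w³)/7 = 7 + (-w/7 - w²/7 - w³/7) = 7 - w/7 - w²/7 - w³/7)
P(-264) - L(681, 639) = (7 - ⅐*(-264) - ⅐*(-264)² - ⅐*(-264)³) - 1*122 = (7 + 264/7 - ⅐*69696 - ⅐*(-18399744)) - 122 = (7 + 264/7 - 69696/7 + 18399744/7) - 122 = 2618623 - 122 = 2618501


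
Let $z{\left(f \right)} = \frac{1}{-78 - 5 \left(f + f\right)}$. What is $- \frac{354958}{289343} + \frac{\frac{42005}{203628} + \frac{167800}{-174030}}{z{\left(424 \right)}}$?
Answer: $\frac{186356454068008421}{56964211579934} \approx 3271.5$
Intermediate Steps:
$z{\left(f \right)} = \frac{1}{-78 - 10 f}$ ($z{\left(f \right)} = \frac{1}{-78 - 5 \cdot 2 f} = \frac{1}{-78 - 10 f}$)
$- \frac{354958}{289343} + \frac{\frac{42005}{203628} + \frac{167800}{-174030}}{z{\left(424 \right)}} = - \frac{354958}{289343} + \frac{\frac{42005}{203628} + \frac{167800}{-174030}}{\left(-1\right) \frac{1}{78 + 10 \cdot 424}} = \left(-354958\right) \frac{1}{289343} + \frac{42005 \cdot \frac{1}{203628} + 167800 \left(- \frac{1}{174030}\right)}{\left(-1\right) \frac{1}{78 + 4240}} = - \frac{354958}{289343} + \frac{\frac{42005}{203628} - \frac{16780}{17403}}{\left(-1\right) \frac{1}{4318}} = - \frac{354958}{289343} - \frac{298429425}{393748676 \left(\left(-1\right) \frac{1}{4318}\right)} = - \frac{354958}{289343} - \frac{298429425}{393748676 \left(- \frac{1}{4318}\right)} = - \frac{354958}{289343} - - \frac{644309128575}{196874338} = - \frac{354958}{289343} + \frac{644309128575}{196874338} = \frac{186356454068008421}{56964211579934}$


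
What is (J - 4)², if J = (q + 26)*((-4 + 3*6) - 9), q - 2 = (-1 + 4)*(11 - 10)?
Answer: 22801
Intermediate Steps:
q = 5 (q = 2 + (-1 + 4)*(11 - 10) = 2 + 3*1 = 2 + 3 = 5)
J = 155 (J = (5 + 26)*((-4 + 3*6) - 9) = 31*((-4 + 18) - 9) = 31*(14 - 9) = 31*5 = 155)
(J - 4)² = (155 - 4)² = 151² = 22801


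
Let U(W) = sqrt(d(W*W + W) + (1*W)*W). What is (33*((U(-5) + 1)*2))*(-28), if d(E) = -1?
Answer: -1848 - 3696*sqrt(6) ≈ -10901.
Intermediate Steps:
U(W) = sqrt(-1 + W**2) (U(W) = sqrt(-1 + (1*W)*W) = sqrt(-1 + W*W) = sqrt(-1 + W**2))
(33*((U(-5) + 1)*2))*(-28) = (33*((sqrt(-1 + (-5)**2) + 1)*2))*(-28) = (33*((sqrt(-1 + 25) + 1)*2))*(-28) = (33*((sqrt(24) + 1)*2))*(-28) = (33*((2*sqrt(6) + 1)*2))*(-28) = (33*((1 + 2*sqrt(6))*2))*(-28) = (33*(2 + 4*sqrt(6)))*(-28) = (66 + 132*sqrt(6))*(-28) = -1848 - 3696*sqrt(6)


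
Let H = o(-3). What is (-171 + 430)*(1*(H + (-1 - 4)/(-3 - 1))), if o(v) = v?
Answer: -1813/4 ≈ -453.25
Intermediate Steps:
H = -3
(-171 + 430)*(1*(H + (-1 - 4)/(-3 - 1))) = (-171 + 430)*(1*(-3 + (-1 - 4)/(-3 - 1))) = 259*(1*(-3 - 5/(-4))) = 259*(1*(-3 - 5*(-¼))) = 259*(1*(-3 + 5/4)) = 259*(1*(-7/4)) = 259*(-7/4) = -1813/4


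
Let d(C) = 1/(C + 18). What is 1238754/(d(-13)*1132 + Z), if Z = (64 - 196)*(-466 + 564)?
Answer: -3096885/31774 ≈ -97.466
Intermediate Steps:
d(C) = 1/(18 + C)
Z = -12936 (Z = -132*98 = -12936)
1238754/(d(-13)*1132 + Z) = 1238754/(1132/(18 - 13) - 12936) = 1238754/(1132/5 - 12936) = 1238754/(-63548/5) = 1238754*(-5/63548) = -3096885/31774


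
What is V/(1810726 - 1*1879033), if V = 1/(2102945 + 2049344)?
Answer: -1/283630404723 ≈ -3.5257e-12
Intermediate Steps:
V = 1/4152289 ≈ 2.4083e-7
V/(1810726 - 1*1879033) = 1/(4152289*(1810726 - 1*1879033)) = 1/(4152289*(1810726 - 1879033)) = (1/4152289)/(-68307) = (1/4152289)*(-1/68307) = -1/283630404723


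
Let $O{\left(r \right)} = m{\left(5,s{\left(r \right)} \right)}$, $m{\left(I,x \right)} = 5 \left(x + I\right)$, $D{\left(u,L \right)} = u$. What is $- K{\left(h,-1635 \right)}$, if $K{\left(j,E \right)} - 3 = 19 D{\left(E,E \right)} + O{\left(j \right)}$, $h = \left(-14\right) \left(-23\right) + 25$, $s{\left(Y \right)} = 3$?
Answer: $31022$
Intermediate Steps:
$m{\left(I,x \right)} = 5 I + 5 x$ ($m{\left(I,x \right)} = 5 \left(I + x\right) = 5 I + 5 x$)
$O{\left(r \right)} = 40$ ($O{\left(r \right)} = 5 \cdot 5 + 5 \cdot 3 = 25 + 15 = 40$)
$h = 347$ ($h = 322 + 25 = 347$)
$K{\left(j,E \right)} = 43 + 19 E$ ($K{\left(j,E \right)} = 3 + \left(19 E + 40\right) = 3 + \left(40 + 19 E\right) = 43 + 19 E$)
$- K{\left(h,-1635 \right)} = - (43 + 19 \left(-1635\right)) = - (43 - 31065) = \left(-1\right) \left(-31022\right) = 31022$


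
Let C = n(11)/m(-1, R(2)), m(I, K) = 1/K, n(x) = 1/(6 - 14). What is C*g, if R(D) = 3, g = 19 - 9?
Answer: -15/4 ≈ -3.7500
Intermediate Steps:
g = 10
n(x) = -⅛ (n(x) = 1/(-8) = -⅛)
C = -3/8 (C = -1/(8*(1/3)) = -1/(8*⅓) = -⅛*3 = -3/8 ≈ -0.37500)
C*g = -3/8*10 = -15/4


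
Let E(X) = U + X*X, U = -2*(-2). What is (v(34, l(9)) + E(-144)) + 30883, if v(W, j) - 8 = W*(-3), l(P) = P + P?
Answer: 51529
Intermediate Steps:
U = 4
E(X) = 4 + X**2 (E(X) = 4 + X*X = 4 + X**2)
l(P) = 2*P
v(W, j) = 8 - 3*W (v(W, j) = 8 + W*(-3) = 8 - 3*W)
(v(34, l(9)) + E(-144)) + 30883 = ((8 - 3*34) + (4 + (-144)**2)) + 30883 = ((8 - 102) + (4 + 20736)) + 30883 = (-94 + 20740) + 30883 = 20646 + 30883 = 51529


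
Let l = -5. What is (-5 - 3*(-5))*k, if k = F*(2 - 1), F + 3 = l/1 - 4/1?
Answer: -120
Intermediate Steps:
F = -12 (F = -3 + (-5/1 - 4/1) = -3 + (-5*1 - 4*1) = -3 + (-5 - 4) = -3 - 9 = -12)
k = -12 (k = -12*(2 - 1) = -12*1 = -12)
(-5 - 3*(-5))*k = (-5 - 3*(-5))*(-12) = (-5 + 15)*(-12) = 10*(-12) = -120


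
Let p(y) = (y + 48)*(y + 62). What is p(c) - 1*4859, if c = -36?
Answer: -4547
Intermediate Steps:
p(y) = (48 + y)*(62 + y)
p(c) - 1*4859 = (2976 + (-36)² + 110*(-36)) - 1*4859 = (2976 + 1296 - 3960) - 4859 = 312 - 4859 = -4547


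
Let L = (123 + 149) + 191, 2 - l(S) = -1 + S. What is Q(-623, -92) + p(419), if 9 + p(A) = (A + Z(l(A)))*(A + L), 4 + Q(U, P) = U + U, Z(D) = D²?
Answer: 153003691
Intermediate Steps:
l(S) = 3 - S (l(S) = 2 - (-1 + S) = 2 + (1 - S) = 3 - S)
L = 463 (L = 272 + 191 = 463)
Q(U, P) = -4 + 2*U (Q(U, P) = -4 + (U + U) = -4 + 2*U)
p(A) = -9 + (463 + A)*(A + (3 - A)²) (p(A) = -9 + (A + (3 - A)²)*(A + 463) = -9 + (A + (3 - A)²)*(463 + A) = -9 + (463 + A)*(A + (3 - A)²))
Q(-623, -92) + p(419) = (-4 + 2*(-623)) + (4158 + 419³ - 2306*419 + 458*419²) = (-4 - 1246) + (4158 + 73560059 - 966214 + 458*175561) = -1250 + (4158 + 73560059 - 966214 + 80406938) = -1250 + 153004941 = 153003691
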